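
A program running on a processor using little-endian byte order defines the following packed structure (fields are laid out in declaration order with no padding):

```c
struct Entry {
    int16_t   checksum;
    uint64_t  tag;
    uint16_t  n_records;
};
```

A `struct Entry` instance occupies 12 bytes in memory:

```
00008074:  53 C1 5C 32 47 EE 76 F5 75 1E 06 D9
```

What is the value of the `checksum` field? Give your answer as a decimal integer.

-16045

`checksum` is the first field, at byte offset 0, occupying 2 bytes.
Bytes at offsets 0..1: 53 C1.
In little-endian order the low byte comes first in memory.
Reassemble most-significant byte first: C1 53 → 0xC153.
Top bit is set, so as a signed 16-bit value this is 0xC153 − 2^16 = -16045.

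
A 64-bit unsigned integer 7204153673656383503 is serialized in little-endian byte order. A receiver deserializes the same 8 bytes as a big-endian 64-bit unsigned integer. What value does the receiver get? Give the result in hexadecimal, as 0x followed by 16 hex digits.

7204153673656383503 in 64-bit hexadecimal is 0x63FA4B98D19D380F.
Stored little-endian, the bytes at ascending addresses are 0F 38 9D D1 98 4B FA 63.
Read back as big-endian, the last byte is least significant, giving 0x0F389DD1984BFA63.

0x0F389DD1984BFA63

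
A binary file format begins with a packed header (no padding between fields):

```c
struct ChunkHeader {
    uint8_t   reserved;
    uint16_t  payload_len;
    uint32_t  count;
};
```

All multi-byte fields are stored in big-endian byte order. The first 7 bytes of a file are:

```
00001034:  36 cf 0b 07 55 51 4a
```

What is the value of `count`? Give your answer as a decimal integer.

`count` follows `reserved` (1 B), `payload_len` (2 B), so it starts at offset 1 + 2 = 3 and occupies 4 bytes.
Bytes at offsets 3..6: 07 55 51 4A.
Big-endian stores the most-significant byte at the lowest address.
The bytes are already most-significant first: 0x0755514A.
0x0755514A = 123031882.

123031882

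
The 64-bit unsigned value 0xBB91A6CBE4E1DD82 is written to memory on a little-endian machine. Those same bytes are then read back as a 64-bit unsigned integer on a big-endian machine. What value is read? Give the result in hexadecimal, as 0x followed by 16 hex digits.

0x82DDE1E4CBA691BB

Stored little-endian, the bytes at ascending addresses are 82 DD E1 E4 CB A6 91 BB.
Read back as big-endian, the last byte is least significant, giving 0x82DDE1E4CBA691BB.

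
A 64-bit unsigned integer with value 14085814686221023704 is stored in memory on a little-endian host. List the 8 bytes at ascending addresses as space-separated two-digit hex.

14085814686221023704 in hexadecimal, padded to 64 bits, is 0xC37ADDD3C82F39D8.
Split into bytes (most-significant first): C3 7A DD D3 C8 2F 39 D8.
In little-endian order the low byte comes first in memory.
So at ascending addresses the bytes are D8 39 2F C8 D3 DD 7A C3.

D8 39 2F C8 D3 DD 7A C3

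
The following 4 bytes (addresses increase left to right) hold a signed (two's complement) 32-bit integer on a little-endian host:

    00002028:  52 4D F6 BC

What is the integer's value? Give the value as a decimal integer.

Little-endian: lowest address holds the least-significant byte.
Reassemble most-significant byte first: BC F6 4D 52 → 0xBCF64D52.
Top bit is set, so as a signed 32-bit value this is 0xBCF64D52 − 2^32 = -1124709038.

-1124709038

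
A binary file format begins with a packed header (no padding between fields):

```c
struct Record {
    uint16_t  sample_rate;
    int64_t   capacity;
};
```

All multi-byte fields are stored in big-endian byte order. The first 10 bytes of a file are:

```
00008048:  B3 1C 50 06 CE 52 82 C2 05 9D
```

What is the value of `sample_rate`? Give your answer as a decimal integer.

45852

`sample_rate` is the first field, at byte offset 0, occupying 2 bytes.
Bytes at offsets 0..1: B3 1C.
Big-endian stores the most-significant byte at the lowest address.
The bytes are already most-significant first: 0xB31C.
0xB31C = 45852.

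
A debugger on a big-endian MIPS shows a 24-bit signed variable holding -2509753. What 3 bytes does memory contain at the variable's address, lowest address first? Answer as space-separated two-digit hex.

D9 B4 47

Two's complement of -2509753 in 24 bits: 2509753 = 0x264BB9; invert → 0xD9B446; add 1 → 0xD9B447.
Split into bytes (most-significant first): D9 B4 47.
Big-endian: lowest address holds the most-significant byte.
So the memory order matches the most-significant-first order: D9 B4 47.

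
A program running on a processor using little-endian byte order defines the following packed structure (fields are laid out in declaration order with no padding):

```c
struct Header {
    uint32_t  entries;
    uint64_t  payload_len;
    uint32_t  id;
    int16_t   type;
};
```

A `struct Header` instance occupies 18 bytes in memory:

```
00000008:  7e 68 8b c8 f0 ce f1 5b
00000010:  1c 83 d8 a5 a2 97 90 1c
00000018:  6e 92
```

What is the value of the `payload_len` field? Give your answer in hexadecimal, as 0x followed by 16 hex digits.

`payload_len` follows `entries` (4 bytes), so it starts at byte offset 4 and occupies 8 bytes.
Bytes at offsets 4..11: F0 CE F1 5B 1C 83 D8 A5.
In little-endian order the low byte comes first in memory.
Reassemble most-significant byte first: A5 D8 83 1C 5B F1 CE F0 → 0xA5D8831C5BF1CEF0.

0xA5D8831C5BF1CEF0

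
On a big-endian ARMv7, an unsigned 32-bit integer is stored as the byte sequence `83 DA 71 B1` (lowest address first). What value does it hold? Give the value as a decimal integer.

2212131249

Big-endian: lowest address holds the most-significant byte.
The bytes are already most-significant first: 0x83DA71B1.
0x83DA71B1 = 2212131249.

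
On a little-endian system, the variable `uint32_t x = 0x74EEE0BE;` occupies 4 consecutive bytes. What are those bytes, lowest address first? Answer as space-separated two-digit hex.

Split into bytes (most-significant first): 74 EE E0 BE.
In little-endian order the low byte comes first in memory.
So at ascending addresses the bytes are BE E0 EE 74.

BE E0 EE 74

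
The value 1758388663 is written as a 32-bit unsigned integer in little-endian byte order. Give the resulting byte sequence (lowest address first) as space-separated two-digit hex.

B7 E1 CE 68

1758388663 in hexadecimal, padded to 32 bits, is 0x68CEE1B7.
Split into bytes (most-significant first): 68 CE E1 B7.
In little-endian order the low byte comes first in memory.
So at ascending addresses the bytes are B7 E1 CE 68.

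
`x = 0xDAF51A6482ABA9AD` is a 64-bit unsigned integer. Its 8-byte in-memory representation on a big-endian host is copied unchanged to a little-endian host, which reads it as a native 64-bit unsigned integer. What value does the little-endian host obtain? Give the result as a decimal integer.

12513721616139220442

Stored big-endian, the bytes at ascending addresses are DA F5 1A 64 82 AB A9 AD.
Read back as little-endian, the first byte is least significant, giving 0xADA9AB82641AF5DA.
0xADA9AB82641AF5DA = 12513721616139220442.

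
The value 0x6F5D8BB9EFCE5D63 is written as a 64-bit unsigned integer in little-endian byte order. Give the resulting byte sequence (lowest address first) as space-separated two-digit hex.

Split into bytes (most-significant first): 6F 5D 8B B9 EF CE 5D 63.
Little-endian: lowest address holds the least-significant byte.
So at ascending addresses the bytes are 63 5D CE EF B9 8B 5D 6F.

63 5D CE EF B9 8B 5D 6F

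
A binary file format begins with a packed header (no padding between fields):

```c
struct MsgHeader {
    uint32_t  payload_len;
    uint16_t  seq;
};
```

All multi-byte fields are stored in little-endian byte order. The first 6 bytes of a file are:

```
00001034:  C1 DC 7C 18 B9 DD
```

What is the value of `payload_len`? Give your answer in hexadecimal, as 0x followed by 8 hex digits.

`payload_len` is the first field, at byte offset 0, occupying 4 bytes.
Bytes at offsets 0..3: C1 DC 7C 18.
In little-endian order the low byte comes first in memory.
Reassemble most-significant byte first: 18 7C DC C1 → 0x187CDCC1.

0x187CDCC1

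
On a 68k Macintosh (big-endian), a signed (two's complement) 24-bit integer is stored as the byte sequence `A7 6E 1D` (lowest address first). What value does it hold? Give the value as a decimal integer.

Big-endian stores the most-significant byte at the lowest address.
The bytes are already most-significant first: 0xA76E1D.
Top bit is set, so as a signed 24-bit value this is 0xA76E1D − 2^24 = -5804515.

-5804515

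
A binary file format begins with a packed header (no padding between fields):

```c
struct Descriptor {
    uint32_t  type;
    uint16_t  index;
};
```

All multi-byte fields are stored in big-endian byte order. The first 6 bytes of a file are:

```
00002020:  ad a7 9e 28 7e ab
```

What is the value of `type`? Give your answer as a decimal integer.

`type` is the first field, at byte offset 0, occupying 4 bytes.
Bytes at offsets 0..3: AD A7 9E 28.
Big-endian stores the most-significant byte at the lowest address.
The bytes are already most-significant first: 0xADA79E28.
0xADA79E28 = 2913443368.

2913443368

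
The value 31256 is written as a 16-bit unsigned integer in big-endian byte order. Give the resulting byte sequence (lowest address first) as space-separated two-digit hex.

31256 in hexadecimal, padded to 16 bits, is 0x7A18.
Split into bytes (most-significant first): 7A 18.
Big-endian: lowest address holds the most-significant byte.
So the memory order matches the most-significant-first order: 7A 18.

7A 18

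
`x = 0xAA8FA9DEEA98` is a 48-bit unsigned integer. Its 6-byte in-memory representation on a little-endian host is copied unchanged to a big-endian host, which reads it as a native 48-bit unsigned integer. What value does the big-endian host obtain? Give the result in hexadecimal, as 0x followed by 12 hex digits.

Stored little-endian, the bytes at ascending addresses are 98 EA DE A9 8F AA.
Read back as big-endian, the last byte is least significant, giving 0x98EADEA98FAA.

0x98EADEA98FAA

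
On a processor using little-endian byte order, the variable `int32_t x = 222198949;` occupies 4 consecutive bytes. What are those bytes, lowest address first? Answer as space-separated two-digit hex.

222198949 in hexadecimal, padded to 32 bits, is 0x0D3E7CA5.
Split into bytes (most-significant first): 0D 3E 7C A5.
Little-endian stores the least-significant byte at the lowest address.
So at ascending addresses the bytes are A5 7C 3E 0D.

A5 7C 3E 0D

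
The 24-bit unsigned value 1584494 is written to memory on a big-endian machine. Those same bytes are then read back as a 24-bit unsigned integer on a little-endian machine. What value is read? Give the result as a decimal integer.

1584494 in 24-bit hexadecimal is 0x182D6E.
Stored big-endian, the bytes at ascending addresses are 18 2D 6E.
Read back as little-endian, the first byte is least significant, giving 0x6E2D18.
0x6E2D18 = 7220504.

7220504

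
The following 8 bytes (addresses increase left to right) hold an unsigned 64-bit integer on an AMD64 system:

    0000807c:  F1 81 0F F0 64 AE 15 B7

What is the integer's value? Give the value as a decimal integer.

Little-endian stores the least-significant byte at the lowest address.
Reassemble most-significant byte first: B7 15 AE 64 F0 0F 81 F1 → 0xB715AE64F00F81F1.
0xB715AE64F00F81F1 = 13192642431999246833.

13192642431999246833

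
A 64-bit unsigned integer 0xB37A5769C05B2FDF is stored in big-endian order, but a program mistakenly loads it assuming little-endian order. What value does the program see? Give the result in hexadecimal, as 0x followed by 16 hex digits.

0xDF2F5BC069577AB3

Stored big-endian, the bytes at ascending addresses are B3 7A 57 69 C0 5B 2F DF.
Read back as little-endian, the first byte is least significant, giving 0xDF2F5BC069577AB3.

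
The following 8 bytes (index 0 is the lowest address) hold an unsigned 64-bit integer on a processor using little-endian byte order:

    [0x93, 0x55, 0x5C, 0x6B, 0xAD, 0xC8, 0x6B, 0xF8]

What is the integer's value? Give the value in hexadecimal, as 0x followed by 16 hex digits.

In little-endian order the low byte comes first in memory.
Reassemble most-significant byte first: F8 6B C8 AD 6B 5C 55 93 → 0xF86BC8AD6B5C5593.

0xF86BC8AD6B5C5593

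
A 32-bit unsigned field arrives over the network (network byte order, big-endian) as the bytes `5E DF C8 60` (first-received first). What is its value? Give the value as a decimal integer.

Big-endian stores the most-significant byte at the lowest address.
The bytes are already most-significant first: 0x5EDFC860.
0x5EDFC860 = 1591724128.

1591724128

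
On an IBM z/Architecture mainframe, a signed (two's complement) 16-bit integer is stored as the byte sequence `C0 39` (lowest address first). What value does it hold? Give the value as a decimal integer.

-16327

In big-endian order the high byte comes first in memory.
The bytes are already most-significant first: 0xC039.
Top bit is set, so as a signed 16-bit value this is 0xC039 − 2^16 = -16327.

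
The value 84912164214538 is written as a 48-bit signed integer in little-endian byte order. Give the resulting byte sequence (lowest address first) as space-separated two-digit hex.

0A 97 62 27 3A 4D

84912164214538 in hexadecimal, padded to 48 bits, is 0x4D3A2762970A.
Split into bytes (most-significant first): 4D 3A 27 62 97 0A.
In little-endian order the low byte comes first in memory.
So at ascending addresses the bytes are 0A 97 62 27 3A 4D.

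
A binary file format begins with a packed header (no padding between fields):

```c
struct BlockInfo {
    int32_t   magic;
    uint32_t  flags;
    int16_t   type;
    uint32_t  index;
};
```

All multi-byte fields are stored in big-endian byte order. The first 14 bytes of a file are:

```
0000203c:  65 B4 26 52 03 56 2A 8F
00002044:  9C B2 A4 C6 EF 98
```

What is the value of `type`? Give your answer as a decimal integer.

-25422

`type` follows `magic` (4 B), `flags` (4 B), so it starts at offset 4 + 4 = 8 and occupies 2 bytes.
Bytes at offsets 8..9: 9C B2.
In big-endian order the high byte comes first in memory.
The bytes are already most-significant first: 0x9CB2.
Top bit is set, so as a signed 16-bit value this is 0x9CB2 − 2^16 = -25422.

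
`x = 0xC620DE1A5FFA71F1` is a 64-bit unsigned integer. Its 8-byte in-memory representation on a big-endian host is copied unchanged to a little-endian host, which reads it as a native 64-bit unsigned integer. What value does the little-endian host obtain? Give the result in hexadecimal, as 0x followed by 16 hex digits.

Stored big-endian, the bytes at ascending addresses are C6 20 DE 1A 5F FA 71 F1.
Read back as little-endian, the first byte is least significant, giving 0xF171FA5F1ADE20C6.

0xF171FA5F1ADE20C6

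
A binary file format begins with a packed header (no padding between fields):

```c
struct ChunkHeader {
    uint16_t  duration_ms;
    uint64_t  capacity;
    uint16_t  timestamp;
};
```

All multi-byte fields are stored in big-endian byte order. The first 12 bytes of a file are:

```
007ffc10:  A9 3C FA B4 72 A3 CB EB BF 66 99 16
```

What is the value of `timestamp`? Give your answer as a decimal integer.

39190

`timestamp` follows `duration_ms` (2 B), `capacity` (8 B), so it starts at offset 2 + 8 = 10 and occupies 2 bytes.
Bytes at offsets 10..11: 99 16.
Big-endian: lowest address holds the most-significant byte.
The bytes are already most-significant first: 0x9916.
0x9916 = 39190.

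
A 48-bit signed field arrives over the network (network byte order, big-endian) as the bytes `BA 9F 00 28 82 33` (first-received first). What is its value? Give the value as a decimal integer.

Big-endian: lowest address holds the most-significant byte.
The bytes are already most-significant first: 0xBA9F00288233.
Top bit is set, so as a signed 48-bit value this is 0xBA9F00288233 − 2^48 = -76282911489485.

-76282911489485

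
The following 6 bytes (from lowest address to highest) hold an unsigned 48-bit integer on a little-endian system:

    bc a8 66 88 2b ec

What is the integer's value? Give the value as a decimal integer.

259671716178108

In little-endian order the low byte comes first in memory.
Reassemble most-significant byte first: EC 2B 88 66 A8 BC → 0xEC2B8866A8BC.
0xEC2B8866A8BC = 259671716178108.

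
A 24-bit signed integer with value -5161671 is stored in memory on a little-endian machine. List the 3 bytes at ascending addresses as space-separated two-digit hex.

39 3D B1

Two's complement of -5161671 in 24 bits: 5161671 = 0x4EC2C7; invert → 0xB13D38; add 1 → 0xB13D39.
Split into bytes (most-significant first): B1 3D 39.
Little-endian: lowest address holds the least-significant byte.
So at ascending addresses the bytes are 39 3D B1.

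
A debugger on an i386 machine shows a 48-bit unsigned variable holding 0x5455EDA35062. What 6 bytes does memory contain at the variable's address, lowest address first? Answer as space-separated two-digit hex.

Split into bytes (most-significant first): 54 55 ED A3 50 62.
Little-endian: lowest address holds the least-significant byte.
So at ascending addresses the bytes are 62 50 A3 ED 55 54.

62 50 A3 ED 55 54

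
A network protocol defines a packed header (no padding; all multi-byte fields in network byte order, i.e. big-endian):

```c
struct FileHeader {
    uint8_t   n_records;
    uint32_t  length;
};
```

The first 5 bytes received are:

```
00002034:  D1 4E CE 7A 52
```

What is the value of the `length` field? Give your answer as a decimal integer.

1322154578

`length` follows `n_records` (1 byte), so it starts at byte offset 1 and occupies 4 bytes.
Bytes at offsets 1..4: 4E CE 7A 52.
In big-endian order the high byte comes first in memory.
The bytes are already most-significant first: 0x4ECE7A52.
0x4ECE7A52 = 1322154578.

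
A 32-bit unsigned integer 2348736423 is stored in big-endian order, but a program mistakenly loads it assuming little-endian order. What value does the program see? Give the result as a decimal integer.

2348736423 in 32-bit hexadecimal is 0x8BFEDFA7.
Stored big-endian, the bytes at ascending addresses are 8B FE DF A7.
Read back as little-endian, the first byte is least significant, giving 0xA7DFFE8B.
0xA7DFFE8B = 2816474763.

2816474763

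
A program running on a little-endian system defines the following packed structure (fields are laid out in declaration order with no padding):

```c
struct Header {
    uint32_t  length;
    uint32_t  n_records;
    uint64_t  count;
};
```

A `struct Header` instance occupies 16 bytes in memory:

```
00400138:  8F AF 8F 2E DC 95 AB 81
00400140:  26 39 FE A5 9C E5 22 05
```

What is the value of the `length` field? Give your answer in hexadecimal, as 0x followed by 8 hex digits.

0x2E8FAF8F

`length` is the first field, at byte offset 0, occupying 4 bytes.
Bytes at offsets 0..3: 8F AF 8F 2E.
Little-endian stores the least-significant byte at the lowest address.
Reassemble most-significant byte first: 2E 8F AF 8F → 0x2E8FAF8F.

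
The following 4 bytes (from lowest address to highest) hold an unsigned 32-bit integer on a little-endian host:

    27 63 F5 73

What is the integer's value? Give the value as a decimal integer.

1945461543

Little-endian stores the least-significant byte at the lowest address.
Reassemble most-significant byte first: 73 F5 63 27 → 0x73F56327.
0x73F56327 = 1945461543.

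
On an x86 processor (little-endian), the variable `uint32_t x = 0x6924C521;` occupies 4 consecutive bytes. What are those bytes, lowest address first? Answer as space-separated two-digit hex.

21 C5 24 69

Split into bytes (most-significant first): 69 24 C5 21.
In little-endian order the low byte comes first in memory.
So at ascending addresses the bytes are 21 C5 24 69.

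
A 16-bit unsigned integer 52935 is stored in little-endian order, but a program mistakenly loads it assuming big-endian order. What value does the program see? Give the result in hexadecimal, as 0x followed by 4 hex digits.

52935 in 16-bit hexadecimal is 0xCEC7.
Stored little-endian, the bytes at ascending addresses are C7 CE.
Read back as big-endian, the last byte is least significant, giving 0xC7CE.

0xC7CE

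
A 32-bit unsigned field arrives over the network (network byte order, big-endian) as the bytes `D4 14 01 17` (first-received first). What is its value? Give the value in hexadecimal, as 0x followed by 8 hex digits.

Big-endian stores the most-significant byte at the lowest address.
The bytes are already most-significant first: 0xD4140117.

0xD4140117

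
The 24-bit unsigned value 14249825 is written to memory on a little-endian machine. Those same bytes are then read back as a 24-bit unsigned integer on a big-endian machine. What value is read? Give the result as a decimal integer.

14249825 in 24-bit hexadecimal is 0xD96F61.
Stored little-endian, the bytes at ascending addresses are 61 6F D9.
Read back as big-endian, the last byte is least significant, giving 0x616FD9.
0x616FD9 = 6385625.

6385625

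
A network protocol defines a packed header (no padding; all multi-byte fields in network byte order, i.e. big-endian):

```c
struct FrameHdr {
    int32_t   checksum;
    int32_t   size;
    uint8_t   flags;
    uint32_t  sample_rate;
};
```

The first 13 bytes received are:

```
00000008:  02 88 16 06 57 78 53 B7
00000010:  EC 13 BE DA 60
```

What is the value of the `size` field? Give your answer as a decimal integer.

1467503543

`size` follows `checksum` (4 bytes), so it starts at byte offset 4 and occupies 4 bytes.
Bytes at offsets 4..7: 57 78 53 B7.
Big-endian: lowest address holds the most-significant byte.
The bytes are already most-significant first: 0x577853B7.
0x577853B7 = 1467503543.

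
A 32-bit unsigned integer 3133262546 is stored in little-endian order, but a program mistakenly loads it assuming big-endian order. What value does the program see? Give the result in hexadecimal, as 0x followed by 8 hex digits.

3133262546 in 32-bit hexadecimal is 0xBAC1CAD2.
Stored little-endian, the bytes at ascending addresses are D2 CA C1 BA.
Read back as big-endian, the last byte is least significant, giving 0xD2CAC1BA.

0xD2CAC1BA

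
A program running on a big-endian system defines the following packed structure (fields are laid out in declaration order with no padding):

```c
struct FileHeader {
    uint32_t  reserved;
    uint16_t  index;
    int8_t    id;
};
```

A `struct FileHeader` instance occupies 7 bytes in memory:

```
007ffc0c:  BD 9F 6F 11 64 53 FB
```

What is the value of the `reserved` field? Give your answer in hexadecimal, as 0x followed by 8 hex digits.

0xBD9F6F11

`reserved` is the first field, at byte offset 0, occupying 4 bytes.
Bytes at offsets 0..3: BD 9F 6F 11.
In big-endian order the high byte comes first in memory.
The bytes are already most-significant first: 0xBD9F6F11.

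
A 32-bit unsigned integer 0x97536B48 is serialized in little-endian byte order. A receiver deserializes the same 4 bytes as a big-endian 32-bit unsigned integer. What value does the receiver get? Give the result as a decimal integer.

Stored little-endian, the bytes at ascending addresses are 48 6B 53 97.
Read back as big-endian, the last byte is least significant, giving 0x486B5397.
0x486B5397 = 1214993303.

1214993303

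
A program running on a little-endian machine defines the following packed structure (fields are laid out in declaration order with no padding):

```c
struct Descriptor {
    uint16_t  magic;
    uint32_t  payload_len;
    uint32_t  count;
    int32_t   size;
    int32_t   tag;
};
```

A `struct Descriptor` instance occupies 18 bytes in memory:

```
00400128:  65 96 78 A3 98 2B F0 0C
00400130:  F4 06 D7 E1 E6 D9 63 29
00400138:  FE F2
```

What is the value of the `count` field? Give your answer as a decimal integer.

116657392

`count` follows `magic` (2 B), `payload_len` (4 B), so it starts at offset 2 + 4 = 6 and occupies 4 bytes.
Bytes at offsets 6..9: F0 0C F4 06.
Little-endian: lowest address holds the least-significant byte.
Reassemble most-significant byte first: 06 F4 0C F0 → 0x06F40CF0.
0x06F40CF0 = 116657392.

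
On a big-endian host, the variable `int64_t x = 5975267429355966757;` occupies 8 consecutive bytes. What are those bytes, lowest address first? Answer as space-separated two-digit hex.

52 EC 6A 11 94 B9 51 25

5975267429355966757 in hexadecimal, padded to 64 bits, is 0x52EC6A1194B95125.
Split into bytes (most-significant first): 52 EC 6A 11 94 B9 51 25.
Big-endian: lowest address holds the most-significant byte.
So the memory order matches the most-significant-first order: 52 EC 6A 11 94 B9 51 25.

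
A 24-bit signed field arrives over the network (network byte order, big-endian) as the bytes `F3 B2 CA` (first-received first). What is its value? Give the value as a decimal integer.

-806198

Big-endian: lowest address holds the most-significant byte.
The bytes are already most-significant first: 0xF3B2CA.
Top bit is set, so as a signed 24-bit value this is 0xF3B2CA − 2^24 = -806198.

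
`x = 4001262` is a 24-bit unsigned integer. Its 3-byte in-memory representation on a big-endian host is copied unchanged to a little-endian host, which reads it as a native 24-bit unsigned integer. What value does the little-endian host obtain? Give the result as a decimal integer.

15600957

4001262 in 24-bit hexadecimal is 0x3D0DEE.
Stored big-endian, the bytes at ascending addresses are 3D 0D EE.
Read back as little-endian, the first byte is least significant, giving 0xEE0D3D.
0xEE0D3D = 15600957.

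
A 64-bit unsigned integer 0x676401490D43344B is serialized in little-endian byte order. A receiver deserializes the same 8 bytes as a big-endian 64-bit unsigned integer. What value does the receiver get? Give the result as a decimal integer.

5419029975972013159

Stored little-endian, the bytes at ascending addresses are 4B 34 43 0D 49 01 64 67.
Read back as big-endian, the last byte is least significant, giving 0x4B34430D49016467.
0x4B34430D49016467 = 5419029975972013159.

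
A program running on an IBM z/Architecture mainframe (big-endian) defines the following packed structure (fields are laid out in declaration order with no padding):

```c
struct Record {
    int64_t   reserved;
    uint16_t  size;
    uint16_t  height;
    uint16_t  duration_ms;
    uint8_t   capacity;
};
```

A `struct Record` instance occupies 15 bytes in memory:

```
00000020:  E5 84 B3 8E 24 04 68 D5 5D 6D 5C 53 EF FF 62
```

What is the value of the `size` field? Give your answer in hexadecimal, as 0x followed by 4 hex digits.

`size` follows `reserved` (8 bytes), so it starts at byte offset 8 and occupies 2 bytes.
Bytes at offsets 8..9: 5D 6D.
Big-endian: lowest address holds the most-significant byte.
The bytes are already most-significant first: 0x5D6D.

0x5D6D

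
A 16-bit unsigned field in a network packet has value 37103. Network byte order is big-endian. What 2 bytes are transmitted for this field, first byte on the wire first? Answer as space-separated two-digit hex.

37103 in hexadecimal, padded to 16 bits, is 0x90EF.
Split into bytes (most-significant first): 90 EF.
In big-endian order the high byte comes first in memory.
So the memory order matches the most-significant-first order: 90 EF.

90 EF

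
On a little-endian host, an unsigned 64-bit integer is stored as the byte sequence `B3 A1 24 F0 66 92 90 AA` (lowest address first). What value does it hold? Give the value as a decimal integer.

12290484353907335603

Little-endian stores the least-significant byte at the lowest address.
Reassemble most-significant byte first: AA 90 92 66 F0 24 A1 B3 → 0xAA909266F024A1B3.
0xAA909266F024A1B3 = 12290484353907335603.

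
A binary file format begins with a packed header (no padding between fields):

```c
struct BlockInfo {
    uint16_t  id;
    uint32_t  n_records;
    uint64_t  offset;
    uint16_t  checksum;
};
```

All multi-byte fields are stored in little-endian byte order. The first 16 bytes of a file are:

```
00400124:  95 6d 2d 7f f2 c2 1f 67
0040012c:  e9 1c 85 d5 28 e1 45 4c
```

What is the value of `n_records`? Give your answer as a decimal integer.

3270672173

`n_records` follows `id` (2 bytes), so it starts at byte offset 2 and occupies 4 bytes.
Bytes at offsets 2..5: 2D 7F F2 C2.
Little-endian stores the least-significant byte at the lowest address.
Reassemble most-significant byte first: C2 F2 7F 2D → 0xC2F27F2D.
0xC2F27F2D = 3270672173.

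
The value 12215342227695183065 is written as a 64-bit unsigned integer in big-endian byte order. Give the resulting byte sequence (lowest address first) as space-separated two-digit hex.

12215342227695183065 in hexadecimal, padded to 64 bits, is 0xA9859D095399A4D9.
Split into bytes (most-significant first): A9 85 9D 09 53 99 A4 D9.
In big-endian order the high byte comes first in memory.
So the memory order matches the most-significant-first order: A9 85 9D 09 53 99 A4 D9.

A9 85 9D 09 53 99 A4 D9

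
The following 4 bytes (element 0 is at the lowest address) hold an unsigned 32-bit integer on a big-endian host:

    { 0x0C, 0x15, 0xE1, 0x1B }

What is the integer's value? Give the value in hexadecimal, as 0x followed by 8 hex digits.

0x0C15E11B

In big-endian order the high byte comes first in memory.
The bytes are already most-significant first: 0x0C15E11B.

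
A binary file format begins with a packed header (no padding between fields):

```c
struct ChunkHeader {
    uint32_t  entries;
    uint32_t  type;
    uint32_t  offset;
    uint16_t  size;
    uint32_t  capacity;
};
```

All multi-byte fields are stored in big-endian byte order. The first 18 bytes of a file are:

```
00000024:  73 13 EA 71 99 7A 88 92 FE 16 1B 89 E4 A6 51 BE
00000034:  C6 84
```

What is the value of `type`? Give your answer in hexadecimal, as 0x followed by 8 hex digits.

0x997A8892

`type` follows `entries` (4 bytes), so it starts at byte offset 4 and occupies 4 bytes.
Bytes at offsets 4..7: 99 7A 88 92.
Big-endian stores the most-significant byte at the lowest address.
The bytes are already most-significant first: 0x997A8892.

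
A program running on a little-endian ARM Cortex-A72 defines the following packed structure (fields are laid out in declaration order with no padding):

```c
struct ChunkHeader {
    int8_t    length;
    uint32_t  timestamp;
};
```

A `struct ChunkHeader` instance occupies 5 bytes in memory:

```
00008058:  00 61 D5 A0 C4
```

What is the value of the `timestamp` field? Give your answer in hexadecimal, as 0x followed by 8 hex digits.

`timestamp` follows `length` (1 byte), so it starts at byte offset 1 and occupies 4 bytes.
Bytes at offsets 1..4: 61 D5 A0 C4.
Little-endian: lowest address holds the least-significant byte.
Reassemble most-significant byte first: C4 A0 D5 61 → 0xC4A0D561.

0xC4A0D561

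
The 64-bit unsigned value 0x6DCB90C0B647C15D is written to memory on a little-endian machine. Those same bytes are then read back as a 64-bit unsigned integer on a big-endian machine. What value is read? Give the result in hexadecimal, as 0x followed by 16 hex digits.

Stored little-endian, the bytes at ascending addresses are 5D C1 47 B6 C0 90 CB 6D.
Read back as big-endian, the last byte is least significant, giving 0x5DC147B6C090CB6D.

0x5DC147B6C090CB6D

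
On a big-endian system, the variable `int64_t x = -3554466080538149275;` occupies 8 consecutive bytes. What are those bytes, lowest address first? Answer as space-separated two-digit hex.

CE AB FF EE 9F 59 3E 65

Two's complement of -3554466080538149275 in 64 bits: 3554466080538149275 = 0x3154001160A6C19B; invert → 0xCEABFFEE9F593E64; add 1 → 0xCEABFFEE9F593E65.
Split into bytes (most-significant first): CE AB FF EE 9F 59 3E 65.
In big-endian order the high byte comes first in memory.
So the memory order matches the most-significant-first order: CE AB FF EE 9F 59 3E 65.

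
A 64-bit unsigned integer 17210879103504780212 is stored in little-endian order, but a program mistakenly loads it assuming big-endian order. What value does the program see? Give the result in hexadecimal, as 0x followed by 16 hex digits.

0xB48B98845B53D9EE

17210879103504780212 in 64-bit hexadecimal is 0xEED9535B84988BB4.
Stored little-endian, the bytes at ascending addresses are B4 8B 98 84 5B 53 D9 EE.
Read back as big-endian, the last byte is least significant, giving 0xB48B98845B53D9EE.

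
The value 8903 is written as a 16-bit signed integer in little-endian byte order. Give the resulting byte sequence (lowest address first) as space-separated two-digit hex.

8903 in hexadecimal, padded to 16 bits, is 0x22C7.
Split into bytes (most-significant first): 22 C7.
In little-endian order the low byte comes first in memory.
So at ascending addresses the bytes are C7 22.

C7 22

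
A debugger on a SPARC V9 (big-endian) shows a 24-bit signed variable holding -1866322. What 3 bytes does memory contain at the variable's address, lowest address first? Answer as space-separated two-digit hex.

Two's complement of -1866322 in 24 bits: 1866322 = 0x1C7A52; invert → 0xE385AD; add 1 → 0xE385AE.
Split into bytes (most-significant first): E3 85 AE.
In big-endian order the high byte comes first in memory.
So the memory order matches the most-significant-first order: E3 85 AE.

E3 85 AE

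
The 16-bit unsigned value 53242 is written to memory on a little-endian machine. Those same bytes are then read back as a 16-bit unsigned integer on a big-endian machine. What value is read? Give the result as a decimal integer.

64207

53242 in 16-bit hexadecimal is 0xCFFA.
Stored little-endian, the bytes at ascending addresses are FA CF.
Read back as big-endian, the last byte is least significant, giving 0xFACF.
0xFACF = 64207.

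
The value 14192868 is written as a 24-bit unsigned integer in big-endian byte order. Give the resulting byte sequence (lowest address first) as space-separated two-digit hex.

D8 90 E4

14192868 in hexadecimal, padded to 24 bits, is 0xD890E4.
Split into bytes (most-significant first): D8 90 E4.
Big-endian: lowest address holds the most-significant byte.
So the memory order matches the most-significant-first order: D8 90 E4.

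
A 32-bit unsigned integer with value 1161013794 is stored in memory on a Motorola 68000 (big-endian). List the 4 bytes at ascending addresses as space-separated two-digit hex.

45 33 AA 22

1161013794 in hexadecimal, padded to 32 bits, is 0x4533AA22.
Split into bytes (most-significant first): 45 33 AA 22.
In big-endian order the high byte comes first in memory.
So the memory order matches the most-significant-first order: 45 33 AA 22.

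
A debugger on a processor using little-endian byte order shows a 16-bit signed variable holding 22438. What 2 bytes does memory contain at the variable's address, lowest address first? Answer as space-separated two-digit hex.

22438 in hexadecimal, padded to 16 bits, is 0x57A6.
Split into bytes (most-significant first): 57 A6.
Little-endian: lowest address holds the least-significant byte.
So at ascending addresses the bytes are A6 57.

A6 57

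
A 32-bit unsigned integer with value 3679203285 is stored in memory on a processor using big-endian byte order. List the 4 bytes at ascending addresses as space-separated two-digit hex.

3679203285 in hexadecimal, padded to 32 bits, is 0xDB4C2FD5.
Split into bytes (most-significant first): DB 4C 2F D5.
In big-endian order the high byte comes first in memory.
So the memory order matches the most-significant-first order: DB 4C 2F D5.

DB 4C 2F D5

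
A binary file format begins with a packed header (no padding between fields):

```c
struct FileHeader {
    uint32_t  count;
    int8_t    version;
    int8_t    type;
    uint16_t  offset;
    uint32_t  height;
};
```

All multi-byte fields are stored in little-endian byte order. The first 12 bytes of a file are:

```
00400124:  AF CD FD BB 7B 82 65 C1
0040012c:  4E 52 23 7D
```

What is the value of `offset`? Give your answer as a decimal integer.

`offset` follows `count` (4 B), `version` (1 B), `type` (1 B), so it starts at offset 4 + 1 + 1 = 6 and occupies 2 bytes.
Bytes at offsets 6..7: 65 C1.
Little-endian: lowest address holds the least-significant byte.
Reassemble most-significant byte first: C1 65 → 0xC165.
0xC165 = 49509.

49509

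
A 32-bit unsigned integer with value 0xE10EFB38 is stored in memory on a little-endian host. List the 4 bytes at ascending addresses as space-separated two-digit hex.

Split into bytes (most-significant first): E1 0E FB 38.
Little-endian: lowest address holds the least-significant byte.
So at ascending addresses the bytes are 38 FB 0E E1.

38 FB 0E E1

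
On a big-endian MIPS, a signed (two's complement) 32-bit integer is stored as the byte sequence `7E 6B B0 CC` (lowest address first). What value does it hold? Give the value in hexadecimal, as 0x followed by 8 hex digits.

0x7E6BB0CC

Big-endian: lowest address holds the most-significant byte.
The bytes are already most-significant first: 0x7E6BB0CC.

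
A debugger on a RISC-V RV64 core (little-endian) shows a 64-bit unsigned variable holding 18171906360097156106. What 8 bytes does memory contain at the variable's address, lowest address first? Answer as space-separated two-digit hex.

18171906360097156106 in hexadecimal, padded to 64 bits, is 0xFC2F948E3D40AC0A.
Split into bytes (most-significant first): FC 2F 94 8E 3D 40 AC 0A.
Little-endian: lowest address holds the least-significant byte.
So at ascending addresses the bytes are 0A AC 40 3D 8E 94 2F FC.

0A AC 40 3D 8E 94 2F FC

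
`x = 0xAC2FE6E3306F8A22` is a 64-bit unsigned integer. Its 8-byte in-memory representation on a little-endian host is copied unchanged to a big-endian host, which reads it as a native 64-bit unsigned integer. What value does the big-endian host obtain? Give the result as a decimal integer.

Stored little-endian, the bytes at ascending addresses are 22 8A 6F 30 E3 E6 2F AC.
Read back as big-endian, the last byte is least significant, giving 0x228A6F30E3E62FAC.
0x228A6F30E3E62FAC = 2488923999848247212.

2488923999848247212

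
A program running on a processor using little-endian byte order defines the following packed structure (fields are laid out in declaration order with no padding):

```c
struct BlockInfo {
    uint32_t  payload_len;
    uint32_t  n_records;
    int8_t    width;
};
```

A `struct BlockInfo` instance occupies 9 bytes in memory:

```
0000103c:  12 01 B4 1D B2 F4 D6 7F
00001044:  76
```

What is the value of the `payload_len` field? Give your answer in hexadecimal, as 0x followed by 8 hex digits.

`payload_len` is the first field, at byte offset 0, occupying 4 bytes.
Bytes at offsets 0..3: 12 01 B4 1D.
In little-endian order the low byte comes first in memory.
Reassemble most-significant byte first: 1D B4 01 12 → 0x1DB40112.

0x1DB40112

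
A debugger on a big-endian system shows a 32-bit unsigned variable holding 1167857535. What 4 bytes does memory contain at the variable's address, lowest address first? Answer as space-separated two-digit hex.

45 9C 17 7F

1167857535 in hexadecimal, padded to 32 bits, is 0x459C177F.
Split into bytes (most-significant first): 45 9C 17 7F.
In big-endian order the high byte comes first in memory.
So the memory order matches the most-significant-first order: 45 9C 17 7F.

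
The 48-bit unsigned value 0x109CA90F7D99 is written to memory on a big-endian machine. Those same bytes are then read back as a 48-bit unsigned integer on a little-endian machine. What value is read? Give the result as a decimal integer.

168762412735504

Stored big-endian, the bytes at ascending addresses are 10 9C A9 0F 7D 99.
Read back as little-endian, the first byte is least significant, giving 0x997D0FA99C10.
0x997D0FA99C10 = 168762412735504.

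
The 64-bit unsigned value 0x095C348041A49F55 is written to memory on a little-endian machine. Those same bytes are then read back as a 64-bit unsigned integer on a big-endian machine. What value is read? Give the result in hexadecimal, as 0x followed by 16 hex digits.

Stored little-endian, the bytes at ascending addresses are 55 9F A4 41 80 34 5C 09.
Read back as big-endian, the last byte is least significant, giving 0x559FA44180345C09.

0x559FA44180345C09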